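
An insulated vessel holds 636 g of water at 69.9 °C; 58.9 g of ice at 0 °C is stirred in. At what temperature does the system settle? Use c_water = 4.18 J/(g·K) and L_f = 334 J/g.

T_f ≈ 57.2 °C

Energy balance with sensible and latent terms:
latent heat to melt: 58.9×334 = 19673
  warm the meltwater: 246.2 T
  water: 2658.5(T − 69.9)
2904.7 T = 185828 − 19673 = 166155
T ≈ 57.20 °C. Since T > 0 °C, the all-ice-melts assumption holds.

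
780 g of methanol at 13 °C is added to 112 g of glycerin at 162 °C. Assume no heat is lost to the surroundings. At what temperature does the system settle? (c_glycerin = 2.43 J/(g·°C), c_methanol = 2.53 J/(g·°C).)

Heat lost by the glycerin equals heat gained by the methanol:
112*2.43*(162 − T) = 780*2.53*(T − 13)
272.16(162 − T) = 1973.4(T − 13)
2245.6 T = 69744  ⇒  T ≈ 31.06 °C

T_f ≈ 31.1 °C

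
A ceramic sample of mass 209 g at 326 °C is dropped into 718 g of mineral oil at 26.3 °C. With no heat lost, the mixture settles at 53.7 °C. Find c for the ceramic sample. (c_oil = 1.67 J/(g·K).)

c ≈ 0.577 J/(g·K)

Energy conservation, ΣQ = 0:
209×c×(53.7 − 326) + 718×1.67×(53.7 − 26.3) = 0
-56911 c = -32854
c = -32854/-56911 ≈ 0.5773 J/(g·K)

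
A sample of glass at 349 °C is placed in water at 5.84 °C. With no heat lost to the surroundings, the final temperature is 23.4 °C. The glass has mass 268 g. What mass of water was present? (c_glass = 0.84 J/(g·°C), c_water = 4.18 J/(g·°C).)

m ≈ 999 g

|Q_glass| = |Q_water|:
268×0.84×(349 − 23.4) = m×4.18×(23.4 − 5.84)
73.4 m = 73299  ⇒  m ≈ 998.6 g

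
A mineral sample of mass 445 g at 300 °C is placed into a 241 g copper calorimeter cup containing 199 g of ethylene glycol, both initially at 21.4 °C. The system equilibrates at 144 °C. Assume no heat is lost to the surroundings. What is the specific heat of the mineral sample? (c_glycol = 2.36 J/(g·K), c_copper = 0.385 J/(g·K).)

c ≈ 0.993 J/(g·K)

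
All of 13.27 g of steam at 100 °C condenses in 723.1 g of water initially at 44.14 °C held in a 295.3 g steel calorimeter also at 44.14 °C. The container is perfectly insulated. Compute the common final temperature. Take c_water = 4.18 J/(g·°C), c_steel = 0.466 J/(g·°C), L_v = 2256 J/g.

Net heat exchanged in the isolated system is zero:
latent heat released on condensation: 13.27×2256 = 29937; condensed water 100 °C→T: 55.47(T − 100); original water: 3022.6(T − 44.14); steel cup: 295.3×0.466×(T − 44.14) = 137.61(T − 44.14)
3215.6 T = 29937 + 5546.9 + 139490 = 174974
T ≈ 54.41 °C, under the boiling point, so the assumption holds.

T_f ≈ 54.4 °C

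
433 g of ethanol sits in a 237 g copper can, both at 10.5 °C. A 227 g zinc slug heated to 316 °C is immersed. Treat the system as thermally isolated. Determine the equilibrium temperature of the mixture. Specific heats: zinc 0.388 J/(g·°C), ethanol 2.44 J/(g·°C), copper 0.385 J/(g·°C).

T_f ≈ 32.3 °C

Conservation of energy gives ΣQ = 0:
227·0.388·(T − 316) + 433·2.44·(T − 10.5) + 237·0.385·(T − 10.5) = 0
88.08(T − 316) + 1056.5(T − 10.5) + 91.25(T − 10.5) = 0
(88.08 + 1056.5 + 91.25) T = 88.08·316 + 1056.5·10.5 + 91.25·10.5
T ≈ 32.27 °C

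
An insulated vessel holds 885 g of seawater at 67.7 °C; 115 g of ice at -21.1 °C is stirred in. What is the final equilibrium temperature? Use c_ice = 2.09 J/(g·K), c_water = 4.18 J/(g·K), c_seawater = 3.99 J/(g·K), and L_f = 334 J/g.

Taking heat into each body as positive, Σ m c ΔT = 0:
warm ice to 0 °C: 115·2.09·(0 − (-21.1)) = 5071.4
  latent heat to melt: 115·334 = 38410
  warm the meltwater: 480.7 T
  seawater: 3531.2(T − 67.7)
4011.8 T = 239059 − 43481 = 195577
T ≈ 48.75 °C — above 0 °C, consistent with complete melting.

T_f ≈ 48.7 °C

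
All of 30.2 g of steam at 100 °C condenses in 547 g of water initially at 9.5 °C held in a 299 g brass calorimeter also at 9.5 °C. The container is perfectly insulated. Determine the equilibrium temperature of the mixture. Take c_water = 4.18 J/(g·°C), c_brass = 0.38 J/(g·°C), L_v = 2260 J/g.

Let T be the final temperature. ΣQ_i = 0:
latent heat released on condensation: 30.2·2260 = 68252
  condensate cools 100→T: 30.2·4.18·(T − 100) = 126.24(T − 100)
  water warms: 547·4.18·(T − 9.5) = 2286.5(T − 9.5)
  brass cup: 299·0.38·(T − 9.5) = 113.62(T − 9.5)
2526.3 T = 68252 + 12624 + 22801 = 103676
T ≈ 41.04 °C, under the boiling point, so the assumption holds.

T_f ≈ 41.0 °C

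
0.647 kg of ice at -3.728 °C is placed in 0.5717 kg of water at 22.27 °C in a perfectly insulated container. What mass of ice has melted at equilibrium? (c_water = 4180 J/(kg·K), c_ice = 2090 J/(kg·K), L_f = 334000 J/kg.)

Water can give up m c ΔT = 0.5717·4180·22.27 = 53219 J before reaching 0 °C.
Warming the ice to 0 °C takes 0.647·2090·3.728 = 5041.1 J, leaving 48178 J for melting.
Fully melting the ice requires m_ice L_f = 0.647·334000 = 216098 J.
Since 48178 < 216098 J, not all the ice melts; equilibrium is at 0 °C.
m_melt = 48178 / L_f = 0.1442 kg.

m_melted ≈ 0.144 kg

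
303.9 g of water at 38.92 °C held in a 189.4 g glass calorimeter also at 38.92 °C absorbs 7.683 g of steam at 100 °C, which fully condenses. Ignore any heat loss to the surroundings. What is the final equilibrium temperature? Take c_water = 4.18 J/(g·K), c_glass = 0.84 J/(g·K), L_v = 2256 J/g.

Sum of m c ΔT and latent-heat terms is zero:
steam→water at 100 °C releases m L_v = 7.683·2256 = 17333; condensate cools 100→T: 7.683·4.18·(T − 100) = 32.11(T − 100); original water: 1270.3(T − 38.92); glass cup: 189.4·0.84·(T − 38.92) = 159.1(T − 38.92)
1461.5 T = 17333 + 3211.5 + 55632 = 76177
T ≈ 52.12 °C (< 100 °C, so full condensation is consistent).

T_f ≈ 52.1 °C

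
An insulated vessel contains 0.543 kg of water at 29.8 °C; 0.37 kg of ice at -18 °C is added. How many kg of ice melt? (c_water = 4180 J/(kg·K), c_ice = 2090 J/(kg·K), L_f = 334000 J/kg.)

m_melted ≈ 0.161 kg

Water can give up m c ΔT = 0.543·4180·29.8 = 67638 J before reaching 0 °C.
Of that, 0.37·2090·18 = 13919 J goes to bring the ice to 0 °C, leaving 53719 J.
Melting all 0.37 kg of ice would need 0.37·334000 = 123580 J.
53719 J < 123580 J, so only part of the ice melts and the system sits at 0 °C.
m_melt = 53719 / L_f = 0.1608 kg.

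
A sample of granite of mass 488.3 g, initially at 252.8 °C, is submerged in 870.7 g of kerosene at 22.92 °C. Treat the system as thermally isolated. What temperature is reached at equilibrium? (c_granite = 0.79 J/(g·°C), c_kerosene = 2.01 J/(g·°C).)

With ΣQ=0 the equilibrium temperature is the m·c-weighted mean:
T_f = (385.76×252.8 + 1750.1×22.92) / (385.76 + 1750.1)
    = 137632 / 2135.9 ≈ 64.44 °C

T_f ≈ 64.4 °C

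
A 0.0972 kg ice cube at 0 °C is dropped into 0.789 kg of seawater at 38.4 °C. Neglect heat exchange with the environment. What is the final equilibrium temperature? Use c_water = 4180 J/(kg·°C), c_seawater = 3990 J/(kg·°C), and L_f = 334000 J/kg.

Energy conservation, ΣQ = 0:
latent heat to melt: 0.0972·334000 = 32465; warm the meltwater: 406.3 T; seawater cools: 0.789·3990·(T − 38.4) = 3148.1(T − 38.4)
3554.4 T = 120887 − 32465 = 88423
T ≈ 24.88 °C — above 0 °C, consistent with complete melting.

T_f ≈ 24.9 °C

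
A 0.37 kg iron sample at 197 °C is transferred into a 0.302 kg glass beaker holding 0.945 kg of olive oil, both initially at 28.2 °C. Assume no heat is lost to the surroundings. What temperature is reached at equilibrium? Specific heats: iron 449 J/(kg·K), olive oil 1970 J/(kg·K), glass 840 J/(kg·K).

T_f ≈ 40.5 °C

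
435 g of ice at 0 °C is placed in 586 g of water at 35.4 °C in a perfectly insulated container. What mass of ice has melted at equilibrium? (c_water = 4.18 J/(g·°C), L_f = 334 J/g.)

m_melted ≈ 260 g

Heat available from the water dropping to 0 °C: 586×4.18×35.4 = 86712 J.
Fully melting the ice requires m_ice L_f = 435×334 = 145290 J.
86712 J < 145290 J, so only part of the ice melts and the system sits at 0 °C.
Mass melted = 86712/334 ≈ 259.6 g.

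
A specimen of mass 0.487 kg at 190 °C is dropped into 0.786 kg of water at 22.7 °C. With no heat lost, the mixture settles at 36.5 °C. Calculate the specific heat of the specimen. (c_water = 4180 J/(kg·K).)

c ≈ 607 J/(kg·K)

Let T be the final temperature. ΣQ_i = 0:
0.487×c×(36.5 − 190) + 0.786×4180×(36.5 − 22.7) = 0
-74.75 c = -45340
c = -45340/-74.75 ≈ 606.5 J/(kg·K)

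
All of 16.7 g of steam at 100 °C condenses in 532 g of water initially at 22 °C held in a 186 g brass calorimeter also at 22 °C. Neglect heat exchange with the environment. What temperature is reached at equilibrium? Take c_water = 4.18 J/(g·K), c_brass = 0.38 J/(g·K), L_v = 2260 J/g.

T_f ≈ 40.3 °C

Conservation of energy gives ΣQ = 0:
latent heat released on condensation: 16.7·2260 = 37742
  condensate cools 100→T: 16.7·4.18·(T − 100) = 69.81(T − 100)
  water warms: 532·4.18·(T − 22) = 2223.8(T − 22)
  cup: 70.68(T − 22)
2364.2 T = 37742 + 6980.6 + 50478 = 95200
T ≈ 40.27 °C — below 100 °C, confirming all the steam condensed.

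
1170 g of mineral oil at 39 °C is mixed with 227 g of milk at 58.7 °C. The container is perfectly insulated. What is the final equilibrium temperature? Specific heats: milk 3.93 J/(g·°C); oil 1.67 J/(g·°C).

T_f = Σ m_i c_i T_i / Σ m_i c_i:
T_f = (892.11·58.7 + 1953.9·39) / (892.11 + 1953.9)
    = 128569 / 2846 ≈ 45.18 °C

T_f ≈ 45.2 °C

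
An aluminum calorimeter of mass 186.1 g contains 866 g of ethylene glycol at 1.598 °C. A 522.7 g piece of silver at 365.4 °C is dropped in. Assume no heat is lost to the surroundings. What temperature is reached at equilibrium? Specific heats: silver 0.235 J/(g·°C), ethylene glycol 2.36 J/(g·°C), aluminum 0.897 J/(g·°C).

T_f ≈ 20.7 °C

With ΣQ=0 the equilibrium temperature is the m·c-weighted mean:
T_f = (122.83*365.4 + 2043.8*1.598 + 166.93*1.598) / (122.83 + 2043.8 + 166.93)
    = 48416 / 2333.5 ≈ 20.75 °C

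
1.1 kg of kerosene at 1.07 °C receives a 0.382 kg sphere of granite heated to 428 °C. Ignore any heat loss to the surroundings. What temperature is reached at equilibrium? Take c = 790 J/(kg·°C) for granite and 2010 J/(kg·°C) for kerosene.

Heat lost by the granite equals heat gained by the kerosene:
0.382·790·(428 − T) = 1.1·2010·(T − 1.07)
301.78(428 − T) = 2211(T − 1.07)
2512.8 T = 131528  ⇒  T ≈ 52.34 °C

T_f ≈ 52.3 °C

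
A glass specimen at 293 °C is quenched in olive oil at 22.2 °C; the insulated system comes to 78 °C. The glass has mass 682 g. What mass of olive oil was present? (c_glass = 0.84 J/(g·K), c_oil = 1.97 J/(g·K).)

m ≈ 1120 g

Heat lost by the glass = heat gained by the oil:
682·0.84·(293 − 78) = m·1.97·(78 − 22.2)
109.93 m = 123169  ⇒  m ≈ 1120 g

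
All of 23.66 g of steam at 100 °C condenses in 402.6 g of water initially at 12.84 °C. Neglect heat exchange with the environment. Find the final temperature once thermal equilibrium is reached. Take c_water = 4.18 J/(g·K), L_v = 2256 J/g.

T_f ≈ 47.6 °C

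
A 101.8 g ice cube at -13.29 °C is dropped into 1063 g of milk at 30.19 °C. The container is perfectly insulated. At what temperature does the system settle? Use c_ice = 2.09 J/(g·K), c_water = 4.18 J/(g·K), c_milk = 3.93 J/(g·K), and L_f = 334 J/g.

Conservation of energy gives ΣQ = 0:
warm ice to 0 °C: 101.8×2.09×(0 − (-13.29)) = 2827.6
  melt ice: 101.8×334 = 34001
  meltwater 0→T: 101.8×4.18×T = 425.52 T
  milk: 4177.6(T − 30.19)
4603.1 T = 126121 − 36829 = 89293
T ≈ 19.40 °C — above 0 °C, consistent with complete melting.

T_f ≈ 19.4 °C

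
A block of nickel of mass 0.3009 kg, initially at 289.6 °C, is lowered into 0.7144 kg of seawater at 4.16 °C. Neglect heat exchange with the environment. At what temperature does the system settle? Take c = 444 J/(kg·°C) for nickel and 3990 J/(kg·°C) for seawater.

T_f ≈ 16.9 °C

T_f = Σ m_i c_i T_i / Σ m_i c_i:
T_f = (133.6×289.6 + 2850.5×4.16) / (133.6 + 2850.5)
    = 50548 / 2984.1 ≈ 16.94 °C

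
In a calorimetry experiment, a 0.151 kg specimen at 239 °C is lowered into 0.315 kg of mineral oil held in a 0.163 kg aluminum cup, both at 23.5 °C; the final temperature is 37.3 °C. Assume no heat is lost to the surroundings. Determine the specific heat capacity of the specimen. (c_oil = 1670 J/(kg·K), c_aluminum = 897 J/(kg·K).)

Conservation of energy gives ΣQ = 0:
0.151·c·(37.3 − 239) + 0.315·1670·(37.3 − 23.5) + 0.163·897·(37.3 − 23.5) = 0
-30.46 c = -9277.2
c = -9277.2/-30.46 ≈ 304.6 J/(kg·K)

c ≈ 305 J/(kg·K)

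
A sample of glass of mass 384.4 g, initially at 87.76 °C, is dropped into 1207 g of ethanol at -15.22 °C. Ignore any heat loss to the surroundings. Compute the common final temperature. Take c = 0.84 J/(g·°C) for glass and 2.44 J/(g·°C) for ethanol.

T_f ≈ -5.0 °C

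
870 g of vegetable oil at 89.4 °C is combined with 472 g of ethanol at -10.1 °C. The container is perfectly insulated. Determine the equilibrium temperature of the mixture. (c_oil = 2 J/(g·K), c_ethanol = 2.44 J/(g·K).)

T_f ≈ 49.8 °C

Set heat shed by the hot body equal to heat absorbed by the cold body:
870·2·(89.4 − T) = 472·2.44·(T − (-10.1))
1740(89.4 − T) = 1151.7(T − (-10.1))
2891.7 T = 143924  ⇒  T ≈ 49.77 °C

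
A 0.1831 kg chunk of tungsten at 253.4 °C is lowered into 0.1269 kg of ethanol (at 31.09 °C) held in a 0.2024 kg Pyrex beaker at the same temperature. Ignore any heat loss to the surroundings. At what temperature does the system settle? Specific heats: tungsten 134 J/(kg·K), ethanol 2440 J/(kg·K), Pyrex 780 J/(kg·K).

T_f ≈ 42.2 °C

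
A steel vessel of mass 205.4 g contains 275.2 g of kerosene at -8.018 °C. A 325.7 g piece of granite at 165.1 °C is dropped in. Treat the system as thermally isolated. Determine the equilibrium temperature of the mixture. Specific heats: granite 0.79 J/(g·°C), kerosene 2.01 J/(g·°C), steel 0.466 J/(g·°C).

With ΣQ=0 the equilibrium temperature is the m·c-weighted mean:
T_f = (257.3·165.1 + 553.15·(-8.018) + 95.72·(-8.018)) / (257.3 + 553.15 + 95.72)
    = 37278 / 906.17 ≈ 41.14 °C

T_f ≈ 41.1 °C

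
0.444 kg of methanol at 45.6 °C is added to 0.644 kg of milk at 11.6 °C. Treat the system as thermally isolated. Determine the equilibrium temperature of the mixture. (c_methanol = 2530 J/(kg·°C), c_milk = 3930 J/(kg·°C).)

T_f ≈ 22.1 °C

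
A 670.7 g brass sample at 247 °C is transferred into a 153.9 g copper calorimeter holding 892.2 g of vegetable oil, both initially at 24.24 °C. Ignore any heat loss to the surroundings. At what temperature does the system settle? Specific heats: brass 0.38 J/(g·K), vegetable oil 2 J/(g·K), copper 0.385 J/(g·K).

T_f ≈ 51.3 °C

Net heat exchanged in the isolated system is zero:
670.7×0.38×(T − 247) + 892.2×2×(T − 24.24) + 153.9×0.385×(T − 24.24) = 0
254.87(T − 247) + 1784.4(T − 24.24) + 59.25(T − 24.24) = 0
2098.5 T = 107642
T = 107642 / 2098.5 = 51.3 °C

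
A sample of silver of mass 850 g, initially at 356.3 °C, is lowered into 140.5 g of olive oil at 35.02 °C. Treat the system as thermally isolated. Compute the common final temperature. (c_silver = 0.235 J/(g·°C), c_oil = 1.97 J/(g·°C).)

T_f ≈ 169.7 °C

Heat lost by the silver equals heat gained by the oil:
850*0.235*(356.3 − T) = 140.5*1.97*(T − 35.02)
199.75(356.3 − T) = 276.78(T − 35.02)
476.53 T = 80864  ⇒  T ≈ 169.69 °C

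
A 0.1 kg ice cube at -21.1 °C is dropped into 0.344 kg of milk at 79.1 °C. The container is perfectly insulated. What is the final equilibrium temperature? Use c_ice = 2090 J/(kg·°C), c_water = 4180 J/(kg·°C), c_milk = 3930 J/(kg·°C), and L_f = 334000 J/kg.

T_f ≈ 39.1 °C

Heat gained plus heat lost sum to zero:
warm ice to 0 °C: 0.1×2090×(0 − (-21.1)) = 4409.9
  melt ice: 0.1×334000 = 33400
  warm the meltwater: 418 T
  milk cools: 0.344×3930×(T − 79.1) = 1351.9(T − 79.1)
1769.9 T = 106937 − 37810 = 69127
T ≈ 39.06 °C. Since T > 0 °C, the all-ice-melts assumption holds.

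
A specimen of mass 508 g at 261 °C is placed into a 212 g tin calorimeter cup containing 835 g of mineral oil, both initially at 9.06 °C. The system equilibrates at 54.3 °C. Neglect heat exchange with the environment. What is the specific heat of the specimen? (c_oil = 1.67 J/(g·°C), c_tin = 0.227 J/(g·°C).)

Energy conservation, ΣQ = 0:
508×c×(54.3 − 261) + 835×1.67×(54.3 − 9.06) + 212×0.227×(54.3 − 9.06) = 0
-105004 c = -65262
c = -65262/-105004 ≈ 0.6215 J/(g·°C)

c ≈ 0.622 J/(g·°C)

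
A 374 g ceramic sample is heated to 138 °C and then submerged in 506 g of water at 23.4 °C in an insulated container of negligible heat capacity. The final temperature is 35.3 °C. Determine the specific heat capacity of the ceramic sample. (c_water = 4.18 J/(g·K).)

c ≈ 0.655 J/(g·K)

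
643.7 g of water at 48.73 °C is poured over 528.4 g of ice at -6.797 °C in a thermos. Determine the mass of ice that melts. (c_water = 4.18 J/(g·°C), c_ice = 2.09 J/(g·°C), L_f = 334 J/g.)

Cooling the water to 0 °C releases 643.7·4.18·48.73 = 131116 J.
Warming the ice to 0 °C takes 528.4·2.09·6.797 = 7506.3 J, leaving 123610 J for melting.
Melting all 528.4 g of ice would need 528.4·334 = 176486 J.
123610 J < 176486 J, so only part of the ice melts and the system sits at 0 °C.
m_melt = 123610 / L_f = 370.1 g.

m_melted ≈ 370 g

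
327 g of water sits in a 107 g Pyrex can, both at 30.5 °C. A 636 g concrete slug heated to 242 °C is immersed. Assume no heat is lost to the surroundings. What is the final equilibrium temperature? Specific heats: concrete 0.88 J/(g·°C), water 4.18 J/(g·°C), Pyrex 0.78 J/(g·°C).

T_f is the heat-capacity-weighted average of the initial temperatures:
T_f = (559.68×242 + 1366.9×30.5 + 83.46×30.5) / (559.68 + 1366.9 + 83.46)
    = 179677 / 2010 ≈ 89.39 °C

T_f ≈ 89.4 °C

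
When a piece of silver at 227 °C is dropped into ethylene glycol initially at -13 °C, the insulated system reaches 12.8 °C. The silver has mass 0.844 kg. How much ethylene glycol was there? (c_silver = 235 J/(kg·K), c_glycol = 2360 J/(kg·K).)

Conservation of energy gives ΣQ = 0:
0.844×235×(12.8 − 227) + m×2360×(12.8 − (-13)) = 0
60888 m = 42484
m = 42484/60888 ≈ 0.6977 kg

m ≈ 0.698 kg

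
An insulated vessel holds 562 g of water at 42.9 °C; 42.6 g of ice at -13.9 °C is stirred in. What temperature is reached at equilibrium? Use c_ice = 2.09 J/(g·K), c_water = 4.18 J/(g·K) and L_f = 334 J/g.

Sum of m c ΔT and latent-heat terms is zero:
warm ice to 0 °C: 42.6×2.09×(0 − (-13.9)) = 1237.6
  latent heat to melt: 42.6×334 = 14228
  warm the meltwater: 178.07 T
  water cools: 562×4.18×(T − 42.9) = 2349.2(T − 42.9)
2527.2 T = 100779 − 15466 = 85313
T ≈ 33.76 °C. Since T > 0 °C, the all-ice-melts assumption holds.

T_f ≈ 33.8 °C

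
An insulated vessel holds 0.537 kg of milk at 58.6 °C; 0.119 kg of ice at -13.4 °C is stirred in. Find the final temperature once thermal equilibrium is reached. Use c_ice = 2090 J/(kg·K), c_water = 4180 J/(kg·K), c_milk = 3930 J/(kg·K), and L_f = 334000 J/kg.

Energy balance with sensible and latent terms:
warm ice to 0 °C: 0.119×2090×(0 − (-13.4)) = 3332.7
  latent heat to melt: 0.119×334000 = 39746
  warm the meltwater: 497.42 T
  milk cools: 0.537×3930×(T − 58.6) = 2110.4(T − 58.6)
2607.8 T = 123670 − 43079 = 80591
T ≈ 30.90 °C. Since T > 0 °C, the all-ice-melts assumption holds.

T_f ≈ 30.9 °C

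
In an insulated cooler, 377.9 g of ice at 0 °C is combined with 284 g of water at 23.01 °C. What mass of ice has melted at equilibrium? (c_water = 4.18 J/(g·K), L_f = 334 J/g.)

m_melted ≈ 81.8 g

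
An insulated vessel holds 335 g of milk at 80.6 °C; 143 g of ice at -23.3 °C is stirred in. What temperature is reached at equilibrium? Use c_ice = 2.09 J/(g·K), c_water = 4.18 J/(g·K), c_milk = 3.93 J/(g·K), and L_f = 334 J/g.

Net heat exchanged in the isolated system is zero:
ice -23.3→0 °C: 143·2.09·23.3 = 6963.7; fusion: m_ice L_f = 143·334 = 47762; meltwater 0→T: 143·4.18·T = 597.74 T; milk: 1316.5(T − 80.6)
1914.3 T = 106114 − 54726 = 51388
T ≈ 26.84 °C (positive, so assuming full melt was valid).

T_f ≈ 26.8 °C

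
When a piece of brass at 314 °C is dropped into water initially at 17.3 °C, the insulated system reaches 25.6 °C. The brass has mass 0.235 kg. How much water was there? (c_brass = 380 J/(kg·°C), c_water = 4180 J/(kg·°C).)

m ≈ 0.742 kg

Heat lost by the brass = heat gained by the water:
0.235·380·(314 − 25.6) = m·4180·(25.6 − 17.3)
34694 m = 25754  ⇒  m ≈ 0.7423 kg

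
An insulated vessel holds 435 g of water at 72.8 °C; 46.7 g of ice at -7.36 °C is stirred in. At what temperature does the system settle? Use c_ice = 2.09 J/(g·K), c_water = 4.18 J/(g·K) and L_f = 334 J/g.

Energy conservation, ΣQ = 0:
ice -7.36→0 °C: 46.7×2.09×7.36 = 718.36; fusion: m_ice L_f = 46.7×334 = 15598; warm the meltwater: 195.21 T; water cools: 435×4.18×(T − 72.8) = 1818.3(T − 72.8)
2013.5 T = 132372 − 16316 = 116056
T ≈ 57.64 °C. Since T > 0 °C, the all-ice-melts assumption holds.

T_f ≈ 57.6 °C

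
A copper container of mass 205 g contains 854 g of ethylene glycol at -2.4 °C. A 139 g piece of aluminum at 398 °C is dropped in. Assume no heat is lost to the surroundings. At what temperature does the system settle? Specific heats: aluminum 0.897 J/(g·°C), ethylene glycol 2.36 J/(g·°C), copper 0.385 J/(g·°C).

T_f ≈ 20.1 °C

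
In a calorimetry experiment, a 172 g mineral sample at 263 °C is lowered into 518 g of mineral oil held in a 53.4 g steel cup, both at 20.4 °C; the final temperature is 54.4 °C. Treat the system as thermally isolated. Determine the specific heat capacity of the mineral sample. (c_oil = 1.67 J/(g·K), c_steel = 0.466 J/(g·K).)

c ≈ 0.843 J/(g·K)

Conservation of energy gives ΣQ = 0:
172·c·(54.4 − 263) + 518·1.67·(54.4 − 20.4) + 53.4·0.466·(54.4 − 20.4) = 0
-35879 c = -30258
c = -30258/-35879 ≈ 0.8433 J/(g·K)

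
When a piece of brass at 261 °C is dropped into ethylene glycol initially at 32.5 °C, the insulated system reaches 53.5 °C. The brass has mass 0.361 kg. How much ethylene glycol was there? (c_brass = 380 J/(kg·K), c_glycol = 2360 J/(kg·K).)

|Q_brass| = |Q_glycol|:
0.361×380×(261 − 53.5) = m×2360×(53.5 − 32.5)
49560 m = 28465  ⇒  m ≈ 0.5744 kg

m ≈ 0.574 kg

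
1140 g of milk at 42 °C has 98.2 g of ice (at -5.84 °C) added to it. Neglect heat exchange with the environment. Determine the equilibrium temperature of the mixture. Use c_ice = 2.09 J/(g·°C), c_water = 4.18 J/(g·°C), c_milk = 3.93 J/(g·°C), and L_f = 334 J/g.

T_f ≈ 31.5 °C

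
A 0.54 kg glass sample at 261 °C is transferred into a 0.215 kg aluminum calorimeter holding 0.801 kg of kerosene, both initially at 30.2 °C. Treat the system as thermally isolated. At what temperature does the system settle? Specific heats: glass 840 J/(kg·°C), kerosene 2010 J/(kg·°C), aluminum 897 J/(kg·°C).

Net heat exchanged in the isolated system is zero:
0.54·840·(T − 261) + 0.801·2010·(T − 30.2) + 0.215·897·(T − 30.2) = 0
453.6(T − 261) + 1610(T − 30.2) + 192.85(T − 30.2) = 0
(453.6 + 1610 + 192.85) T = 453.6·261 + 1610·30.2 + 192.85·30.2
T = 172836 / 2256.5 = 76.6 °C

T_f ≈ 76.6 °C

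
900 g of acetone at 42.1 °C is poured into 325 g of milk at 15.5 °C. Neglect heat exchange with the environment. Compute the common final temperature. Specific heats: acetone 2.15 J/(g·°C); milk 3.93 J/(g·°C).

Set heat shed by the hot body equal to heat absorbed by the cold body:
900·2.15·(42.1 − T) = 325·3.93·(T − 15.5)
1935(42.1 − T) = 1277.2(T − 15.5)
3212.2 T = 101261  ⇒  T ≈ 31.52 °C

T_f ≈ 31.5 °C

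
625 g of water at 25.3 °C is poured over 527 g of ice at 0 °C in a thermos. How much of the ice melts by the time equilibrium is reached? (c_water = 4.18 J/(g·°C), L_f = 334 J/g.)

Water can give up m c ΔT = 625·4.18·25.3 = 66096 J before reaching 0 °C.
To melt every bit of ice: 527·334 = 176018 J.
Since 66096 < 176018 J, not all the ice melts; equilibrium is at 0 °C.
m_melt = 66096 / L_f = 197.9 g.

m_melted ≈ 198 g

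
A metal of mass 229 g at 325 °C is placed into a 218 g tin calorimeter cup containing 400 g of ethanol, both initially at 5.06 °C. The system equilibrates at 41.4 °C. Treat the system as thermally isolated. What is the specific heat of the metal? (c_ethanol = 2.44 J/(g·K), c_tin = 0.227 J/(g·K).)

c ≈ 0.574 J/(g·K)

Setting the total heat transfer to zero:
229×c×(41.4 − 325) + 400×2.44×(41.4 − 5.06) + 218×0.227×(41.4 − 5.06) = 0
-64944 c = -37266
c = -37266/-64944 ≈ 0.5738 J/(g·K)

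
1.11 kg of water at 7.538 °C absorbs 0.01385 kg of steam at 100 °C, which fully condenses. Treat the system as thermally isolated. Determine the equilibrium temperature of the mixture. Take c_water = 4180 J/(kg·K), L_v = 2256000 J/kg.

T_f ≈ 15.3 °C

Taking heat into each body as positive, Σ m c ΔT = 0:
latent heat released on condensation: 0.01385×2256000 = 31246
  condensate cools 100→T: 0.01385×4180×(T − 100) = 57.89(T − 100)
  water warms: 1.11×4180×(T − 7.538) = 4639.8(T − 7.538)
4697.7 T = 31246 + 5789.3 + 34975 = 72010
T ≈ 15.33 °C — below 100 °C, confirming all the steam condensed.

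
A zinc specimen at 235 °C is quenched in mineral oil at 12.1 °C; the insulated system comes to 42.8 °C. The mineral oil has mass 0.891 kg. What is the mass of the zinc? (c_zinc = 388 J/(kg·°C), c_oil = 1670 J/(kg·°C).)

m ≈ 0.613 kg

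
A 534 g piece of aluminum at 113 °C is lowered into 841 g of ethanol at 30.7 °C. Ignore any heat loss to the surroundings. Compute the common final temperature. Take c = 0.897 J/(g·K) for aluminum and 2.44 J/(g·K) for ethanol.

T_f = Σ m_i c_i T_i / Σ m_i c_i:
T_f = (479·113 + 2052·30.7) / (479 + 2052)
    = 117124 / 2531 ≈ 46.28 °C

T_f ≈ 46.3 °C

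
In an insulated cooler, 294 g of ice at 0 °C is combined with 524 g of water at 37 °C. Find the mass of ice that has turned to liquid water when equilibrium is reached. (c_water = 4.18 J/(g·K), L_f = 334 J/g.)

m_melted ≈ 243 g

Water can give up m c ΔT = 524×4.18×37 = 81042 J before reaching 0 °C.
To melt every bit of ice: 294×334 = 98196 J.
81042 J < 98196 J, so only part of the ice melts and the system sits at 0 °C.
Mass melted = 81042/334 ≈ 242.6 g.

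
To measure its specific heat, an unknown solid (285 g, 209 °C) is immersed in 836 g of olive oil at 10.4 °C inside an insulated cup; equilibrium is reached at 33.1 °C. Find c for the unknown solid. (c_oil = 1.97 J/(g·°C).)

m_s c (T_s − T_f) = m_oil c_oil (T_f − T_0):
285·c·(209 − 33.1) = 836·1.97·(33.1 − 10.4)
50132 c = 37385  ⇒  c ≈ 0.7457 J/(g·°C)

c ≈ 0.746 J/(g·°C)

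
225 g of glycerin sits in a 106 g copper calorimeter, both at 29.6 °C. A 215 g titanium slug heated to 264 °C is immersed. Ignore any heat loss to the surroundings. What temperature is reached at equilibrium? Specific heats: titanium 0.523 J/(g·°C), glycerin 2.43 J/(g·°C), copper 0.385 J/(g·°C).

T_f ≈ 67.3 °C

Let T be the final temperature. ΣQ_i = 0:
215·0.523·(T − 264) + 225·2.43·(T − 29.6) + 106·0.385·(T − 29.6) = 0
112.45(T − 264) + 546.75(T − 29.6) + 40.81(T − 29.6) = 0
700 T = 47077
T = 47077 / 700 = 67.3 °C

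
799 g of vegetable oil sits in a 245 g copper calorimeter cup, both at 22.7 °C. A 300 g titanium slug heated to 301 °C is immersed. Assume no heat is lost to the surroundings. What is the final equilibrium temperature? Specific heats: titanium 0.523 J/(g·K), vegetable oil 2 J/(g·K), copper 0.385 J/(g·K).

T_f ≈ 46.3 °C

Conservation of energy gives ΣQ = 0:
300·0.523·(T − 301) + 799·2·(T − 22.7) + 245·0.385·(T − 22.7) = 0
156.9(T − 301) + 1598(T − 22.7) + 94.33(T − 22.7) = 0
(156.9 + 1598 + 94.33) T = 156.9·301 + 1598·22.7 + 94.33·22.7
T = 85643 / 1849.2 = 46.3 °C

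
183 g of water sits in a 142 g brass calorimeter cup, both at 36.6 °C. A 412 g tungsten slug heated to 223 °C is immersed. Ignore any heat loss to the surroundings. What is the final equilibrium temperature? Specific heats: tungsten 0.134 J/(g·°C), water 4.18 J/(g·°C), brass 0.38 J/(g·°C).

T_f ≈ 48.4 °C

Let T be the final temperature. ΣQ_i = 0:
412·0.134·(T − 223) + 183·4.18·(T − 36.6) + 142·0.38·(T − 36.6) = 0
55.21(T − 223) + 764.94(T − 36.6) + 53.96(T − 36.6) = 0
874.11 T = 42283
T = 42283/874.11 ≈ 48.37 °C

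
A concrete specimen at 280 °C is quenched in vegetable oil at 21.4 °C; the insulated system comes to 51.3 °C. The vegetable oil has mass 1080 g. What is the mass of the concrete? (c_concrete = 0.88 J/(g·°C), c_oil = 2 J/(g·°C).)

m ≈ 321 g

Conservation of energy gives ΣQ = 0:
m·0.88·(51.3 − 280) + 1080·2·(51.3 − 21.4) = 0
-201.26 m = -64584
m = -64584/-201.26 ≈ 320.9 g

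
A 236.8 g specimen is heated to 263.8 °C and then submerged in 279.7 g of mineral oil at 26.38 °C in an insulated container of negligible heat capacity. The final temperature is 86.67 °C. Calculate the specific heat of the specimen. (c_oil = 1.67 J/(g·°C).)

c ≈ 0.671 J/(g·°C)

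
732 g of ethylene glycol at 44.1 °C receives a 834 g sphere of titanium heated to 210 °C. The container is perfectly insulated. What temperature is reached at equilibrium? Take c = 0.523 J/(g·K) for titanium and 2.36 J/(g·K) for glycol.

T_f ≈ 77.5 °C

Let T be the final temperature. ΣQ_i = 0:
834*0.523*(T − 210) + 732*2.36*(T − 44.1) = 0
(436.18 + 1727.5) T = 436.18*210 + 1727.5*44.1
T = 167782/2163.7 ≈ 77.54 °C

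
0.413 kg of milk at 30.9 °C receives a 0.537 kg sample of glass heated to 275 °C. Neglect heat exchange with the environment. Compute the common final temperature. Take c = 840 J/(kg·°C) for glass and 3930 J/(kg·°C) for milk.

T_f ≈ 84.0 °C

Setting the total heat transfer to zero:
0.537×840×(T − 275) + 0.413×3930×(T − 30.9) = 0
(451.08 + 1623.1) T = 451.08×275 + 1623.1×30.9
T = 174200 / 2074.2 = 84 °C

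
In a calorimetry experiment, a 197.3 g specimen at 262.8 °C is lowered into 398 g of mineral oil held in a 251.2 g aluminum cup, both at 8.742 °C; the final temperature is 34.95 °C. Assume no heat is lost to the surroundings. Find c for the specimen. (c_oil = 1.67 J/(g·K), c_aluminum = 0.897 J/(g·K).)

c ≈ 0.519 J/(g·K)

Energy conservation, ΣQ = 0:
197.3×c×(34.95 − 262.8) + 398×1.67×(34.95 − 8.742) + 251.2×0.897×(34.95 − 8.742) = 0
-44955 c = -23325
c = -23325/-44955 ≈ 0.5188 J/(g·K)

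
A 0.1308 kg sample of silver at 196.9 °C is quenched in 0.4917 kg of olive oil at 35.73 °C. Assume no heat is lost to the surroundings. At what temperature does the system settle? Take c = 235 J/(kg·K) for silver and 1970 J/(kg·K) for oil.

T_f ≈ 40.7 °C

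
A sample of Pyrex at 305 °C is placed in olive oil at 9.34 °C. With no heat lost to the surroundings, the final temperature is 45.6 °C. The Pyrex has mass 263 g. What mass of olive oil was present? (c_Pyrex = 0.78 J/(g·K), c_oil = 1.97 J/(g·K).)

Taking heat into each body as positive, Σ m c ΔT = 0:
263×0.78×(45.6 − 305) + m×1.97×(45.6 − 9.34) = 0
71.43 m = 53213
m = 53213/71.43 ≈ 744.9 g

m ≈ 745 g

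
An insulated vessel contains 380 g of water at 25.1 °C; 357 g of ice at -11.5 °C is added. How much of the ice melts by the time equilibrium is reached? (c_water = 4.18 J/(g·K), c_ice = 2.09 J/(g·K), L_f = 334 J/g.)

m_melted ≈ 93.7 g

Cooling the water to 0 °C releases 380×4.18×25.1 = 39869 J.
Of that, 357×2.09×11.5 = 8580.5 J goes to bring the ice to 0 °C, leaving 31288 J.
Fully melting the ice requires m_ice L_f = 357×334 = 119238 J.
Since 31288 < 119238 J, not all the ice melts; equilibrium is at 0 °C.
m_melt = 31288 / L_f = 93.68 g.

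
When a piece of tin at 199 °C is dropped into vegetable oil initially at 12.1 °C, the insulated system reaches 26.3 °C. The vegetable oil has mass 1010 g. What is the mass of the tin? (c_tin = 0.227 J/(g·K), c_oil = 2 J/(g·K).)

m ≈ 732 g

Heat lost by the tin = heat gained by the oil:
m×0.227×(199 − 26.3) = 1010×2×(26.3 − 12.1)
39.2 m = 28684  ⇒  m ≈ 731.7 g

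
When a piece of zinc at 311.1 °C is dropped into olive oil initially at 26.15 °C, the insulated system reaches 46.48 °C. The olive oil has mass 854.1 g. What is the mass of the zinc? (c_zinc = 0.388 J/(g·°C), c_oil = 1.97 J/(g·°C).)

Setting the total heat transfer to zero:
m×0.388×(46.48 − 311.1) + 854.1×1.97×(46.48 − 26.15) = 0
-102.67 m = -34207
m = -34207/-102.67 ≈ 333.2 g

m ≈ 333 g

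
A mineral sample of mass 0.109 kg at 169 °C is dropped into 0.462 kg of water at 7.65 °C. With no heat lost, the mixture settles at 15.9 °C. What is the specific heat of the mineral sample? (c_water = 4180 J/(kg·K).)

Heat lost by the mineral sample = heat gained by the water:
0.109·c·(169 − 15.9) = 0.462·4180·(15.9 − 7.65)
16.69 c = 15932  ⇒  c ≈ 954.7 J/(kg·K)

c ≈ 955 J/(kg·K)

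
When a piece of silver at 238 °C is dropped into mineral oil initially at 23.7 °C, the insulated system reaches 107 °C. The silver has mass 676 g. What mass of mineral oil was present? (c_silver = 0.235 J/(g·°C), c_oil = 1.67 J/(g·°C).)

Setting the total heat transfer to zero:
676×0.235×(107 − 238) + m×1.67×(107 − 23.7) = 0
139.11 m = 20811
m = 20811/139.11 ≈ 149.6 g

m ≈ 150 g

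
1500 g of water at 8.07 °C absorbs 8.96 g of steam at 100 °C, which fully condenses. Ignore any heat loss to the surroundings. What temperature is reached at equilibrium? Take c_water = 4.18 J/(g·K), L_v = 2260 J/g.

Heat gained plus heat lost sum to zero:
steam→water at 100 °C releases m L_v = 8.96×2260 = 20250
  condensate cools 100→T: 8.96×4.18×(T − 100) = 37.45(T − 100)
  water warms: 1500×4.18×(T − 8.07) = 6270(T − 8.07)
6307.5 T = 20250 + 3745.3 + 50599 = 74594
T ≈ 11.83 °C (< 100 °C, so full condensation is consistent).

T_f ≈ 11.8 °C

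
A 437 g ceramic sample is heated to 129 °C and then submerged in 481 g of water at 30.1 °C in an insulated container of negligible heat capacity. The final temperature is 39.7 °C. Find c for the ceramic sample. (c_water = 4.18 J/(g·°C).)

Heat lost by the ceramic sample = heat gained by the water:
437·c·(129 − 39.7) = 481·4.18·(39.7 − 30.1)
39024 c = 19302  ⇒  c ≈ 0.4946 J/(g·°C)

c ≈ 0.495 J/(g·°C)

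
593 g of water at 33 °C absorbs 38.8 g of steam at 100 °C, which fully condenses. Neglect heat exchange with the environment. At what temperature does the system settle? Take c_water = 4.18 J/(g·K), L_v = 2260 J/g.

Let T be the final temperature. ΣQ_i = 0:
latent heat released on condensation: 38.8×2260 = 87688
  condensate cools 100→T: 38.8×4.18×(T − 100) = 162.18(T − 100)
  water warms: 593×4.18×(T − 33) = 2478.7(T − 33)
2640.9 T = 87688 + 16218 + 81798 = 185705
T ≈ 70.32 °C (< 100 °C, so full condensation is consistent).

T_f ≈ 70.3 °C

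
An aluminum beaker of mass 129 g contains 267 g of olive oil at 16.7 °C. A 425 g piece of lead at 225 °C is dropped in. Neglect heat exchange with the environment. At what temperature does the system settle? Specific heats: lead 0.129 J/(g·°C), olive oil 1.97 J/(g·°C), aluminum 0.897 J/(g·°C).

T_f ≈ 33.1 °C

Setting the total heat transfer to zero:
425·0.129·(T − 225) + 267·1.97·(T − 16.7) + 129·0.897·(T − 16.7) = 0
696.53 T = 23052
T = 23052 / 696.53 = 33.1 °C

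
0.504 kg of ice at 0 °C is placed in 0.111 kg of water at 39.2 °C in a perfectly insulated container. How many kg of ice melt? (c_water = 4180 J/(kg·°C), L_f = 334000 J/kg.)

m_melted ≈ 0.0545 kg

Water can give up m c ΔT = 0.111×4180×39.2 = 18188 J before reaching 0 °C.
Fully melting the ice requires m_ice L_f = 0.504×334000 = 168336 J.
18188 J < 168336 J, so only part of the ice melts and the system sits at 0 °C.
m_melted×334000 = 18188  ⇒  m_melted ≈ 0.05446 kg.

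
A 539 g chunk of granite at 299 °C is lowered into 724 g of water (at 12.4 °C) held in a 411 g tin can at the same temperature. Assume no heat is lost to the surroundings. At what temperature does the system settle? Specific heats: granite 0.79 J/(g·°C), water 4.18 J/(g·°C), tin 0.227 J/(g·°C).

T_f ≈ 46.8 °C

Let T be the final temperature. ΣQ_i = 0:
539·0.79·(T − 299) + 724·4.18·(T − 12.4) + 411·0.227·(T − 12.4) = 0
425.81(T − 299) + 3026.3(T − 12.4) + 93.3(T − 12.4) = 0
3545.4 T = 166000
T ≈ 46.82 °C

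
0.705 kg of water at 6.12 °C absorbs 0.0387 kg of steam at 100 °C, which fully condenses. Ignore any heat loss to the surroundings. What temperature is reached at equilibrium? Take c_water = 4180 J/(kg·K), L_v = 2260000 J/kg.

Energy conservation, ΣQ = 0:
condense steam: −0.0387·2260000 = −87462
  condensed water 100 °C→T: 161.77(T − 100)
  original water: 2946.9(T − 6.12)
3108.7 T = 87462 + 16177 + 18035 = 121674
T ≈ 39.14 °C, under the boiling point, so the assumption holds.

T_f ≈ 39.1 °C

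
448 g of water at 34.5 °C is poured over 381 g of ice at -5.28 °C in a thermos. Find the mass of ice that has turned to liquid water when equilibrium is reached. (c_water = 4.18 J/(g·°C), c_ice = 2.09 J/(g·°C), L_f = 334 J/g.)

m_melted ≈ 181 g

Water can give up m c ΔT = 448×4.18×34.5 = 64606 J before reaching 0 °C.
Warming the ice to 0 °C takes 381×2.09×5.28 = 4204.4 J, leaving 60402 J for melting.
Melting all 381 g of ice would need 381×334 = 127254 J.
60402 J < 127254 J, so only part of the ice melts and the system sits at 0 °C.
m_melt = 60402 / L_f = 180.8 g.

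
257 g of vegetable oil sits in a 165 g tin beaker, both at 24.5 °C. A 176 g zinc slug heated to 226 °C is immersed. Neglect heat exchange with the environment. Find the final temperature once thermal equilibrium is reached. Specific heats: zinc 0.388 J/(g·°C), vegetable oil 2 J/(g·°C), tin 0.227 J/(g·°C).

T_f ≈ 46.7 °C

Let T be the final temperature. ΣQ_i = 0:
176×0.388×(T − 226) + 257×2×(T − 24.5) + 165×0.227×(T − 24.5) = 0
(68.29 + 514 + 37.45) T = 68.29×226 + 514×24.5 + 37.45×24.5
T ≈ 46.70 °C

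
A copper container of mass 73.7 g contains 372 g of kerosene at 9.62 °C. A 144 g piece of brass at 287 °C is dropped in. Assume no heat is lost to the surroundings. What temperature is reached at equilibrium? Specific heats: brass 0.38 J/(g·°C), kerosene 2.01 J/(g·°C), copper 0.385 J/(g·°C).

T_f ≈ 27.9 °C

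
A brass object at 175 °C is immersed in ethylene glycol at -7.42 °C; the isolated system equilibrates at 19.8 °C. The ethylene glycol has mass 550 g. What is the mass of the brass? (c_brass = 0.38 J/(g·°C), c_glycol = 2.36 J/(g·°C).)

m ≈ 599 g

Let T be the final temperature. ΣQ_i = 0:
m×0.38×(19.8 − 175) + 550×2.36×(19.8 − (-7.42)) = 0
-58.98 m = -35332
m = -35332/-58.98 ≈ 599.1 g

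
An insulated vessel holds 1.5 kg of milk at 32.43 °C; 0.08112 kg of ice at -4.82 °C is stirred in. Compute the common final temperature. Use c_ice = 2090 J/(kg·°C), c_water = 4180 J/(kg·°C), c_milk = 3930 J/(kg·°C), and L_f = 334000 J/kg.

Setting the total heat transfer to zero:
ice -4.82→0 °C: 0.08112×2090×4.82 = 817.19
  latent heat to melt: 0.08112×334000 = 27094
  meltwater 0→T: 0.08112×4180×T = 339.08 T
  milk cools: 1.5×3930×(T − 32.43) = 5895(T − 32.43)
6234.1 T = 191175 − 27911 = 163264
T ≈ 26.19 °C — above 0 °C, consistent with complete melting.

T_f ≈ 26.2 °C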